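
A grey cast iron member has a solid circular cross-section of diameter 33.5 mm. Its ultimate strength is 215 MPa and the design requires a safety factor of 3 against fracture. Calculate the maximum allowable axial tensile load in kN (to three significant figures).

F_allow = 63.2 kN

σ_allow = 215/3 = 71.67 MPa.
A = πd²/4 = π×33.5²/4 = 881.4 mm².
F_allow = σ_allow × A = 71.67×881.4 = 63170 N.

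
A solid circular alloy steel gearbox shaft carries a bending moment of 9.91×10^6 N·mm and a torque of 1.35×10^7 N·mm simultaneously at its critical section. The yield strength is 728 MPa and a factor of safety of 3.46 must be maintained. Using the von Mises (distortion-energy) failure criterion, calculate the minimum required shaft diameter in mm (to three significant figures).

d = 90.5 mm

σ_allow = σ_y/n = 728/3.46 = 210.4 MPa.
For a solid shaft σ_b = 32M/(πd³) and τ = 16T/(πd³), so the von Mises stress is σ' = (16/πd³)·√(4M²+3T²).
√(4M²+3T²) = √(4×(9.910×10^6)² + 3×(1.350×10^7)²) = 3.065×10^7 N·mm.
d³ = 16×3.065×10^7/(π×210.4) = 742000 mm³.
d = 90.53 mm.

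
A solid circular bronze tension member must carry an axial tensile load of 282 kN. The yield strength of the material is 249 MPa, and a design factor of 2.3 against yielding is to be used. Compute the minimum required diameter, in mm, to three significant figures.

Allowable stress σ_allow = 249/2.3 = 108.3 MPa.
Required area A = F/σ_allow = 282000/108.3 = 2605 mm².
A = πd²/4 → d = √(4A/π) = 57.59 mm.

d = 57.6 mm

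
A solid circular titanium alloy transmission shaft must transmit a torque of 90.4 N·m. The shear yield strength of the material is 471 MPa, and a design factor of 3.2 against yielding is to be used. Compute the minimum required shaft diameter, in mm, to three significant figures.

d = 14.6 mm

Allowable shear stress τ_allow = 471/3.2 = 147.2 MPa.
For a solid shaft τ = 16T/(πd³), so d³ = 16T/(π τ_allow) = 16×90400/(π×147.2) = 3128 mm³.
d = (3128)^(1/3) = 14.62 mm.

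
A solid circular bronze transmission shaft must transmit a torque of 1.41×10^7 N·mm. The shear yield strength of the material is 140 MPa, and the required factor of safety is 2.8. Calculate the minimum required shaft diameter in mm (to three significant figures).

d = 113 mm

Allowable shear stress τ_allow = 140/2.8 = 50.00 MPa.
For a solid shaft τ = 16T/(πd³), so d³ = 16T/(π τ_allow) = 16×1.4100×10^7/(π×50.00) = 1.436×10^6 mm³.
d = (1.436×10^6)^(1/3) = 112.8 mm.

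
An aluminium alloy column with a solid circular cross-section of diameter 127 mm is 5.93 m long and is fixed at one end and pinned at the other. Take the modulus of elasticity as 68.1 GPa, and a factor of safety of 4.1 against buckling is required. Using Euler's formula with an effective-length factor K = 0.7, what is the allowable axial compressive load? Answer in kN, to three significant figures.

I = πd⁴/64 = π×127⁴/64 = 1.277×10^7 mm⁴.
Effective length L_e = KL = 0.7×5.93 m = 4151 mm.
Euler critical load P_cr = π²EI/L_e² = π²×68100×1.277×10^7/4151² = 498100 N.
P_allow = P_cr/n = 498100/4.1 = 121500 N.

P_allow = 121 kN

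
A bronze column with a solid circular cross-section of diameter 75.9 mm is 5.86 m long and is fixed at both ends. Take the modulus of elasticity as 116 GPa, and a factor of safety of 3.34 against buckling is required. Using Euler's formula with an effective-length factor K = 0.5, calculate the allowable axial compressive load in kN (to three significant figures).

P_allow = 65.0 kN

I = πd⁴/64 = π×75.9⁴/64 = 1.629×10^6 mm⁴.
Effective length L_e = KL = 0.5×5.86 m = 2930 mm.
Euler critical load P_cr = π²EI/L_e² = π²×116000×1.629×10^6/2930² = 217200 N.
P_allow = P_cr/n = 217200/3.34 = 65040 N.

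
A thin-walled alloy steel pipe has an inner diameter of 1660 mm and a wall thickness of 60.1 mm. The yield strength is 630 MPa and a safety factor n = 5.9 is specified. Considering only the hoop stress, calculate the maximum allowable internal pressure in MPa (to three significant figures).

p_allow = 7.73 MPa

σ_allow = 630/5.9 = 106.8 MPa.
σ_h = pD/(2t) → p_allow = 2σ_allow t/D = 2×106.8×60.1/1660 = 7.732 MPa.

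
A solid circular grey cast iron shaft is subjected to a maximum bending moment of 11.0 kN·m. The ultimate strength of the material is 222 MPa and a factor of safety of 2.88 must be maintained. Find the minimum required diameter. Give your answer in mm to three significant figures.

d = 113 mm

σ_allow = 222/2.88 = 77.08 MPa.
For a solid circular section σ = 32M/(πd³), so d³ = 32M/(π σ_allow) = 32×1.1000×10^7/(π×77.08) = 1.454×10^6 mm³.
d = 113.3 mm.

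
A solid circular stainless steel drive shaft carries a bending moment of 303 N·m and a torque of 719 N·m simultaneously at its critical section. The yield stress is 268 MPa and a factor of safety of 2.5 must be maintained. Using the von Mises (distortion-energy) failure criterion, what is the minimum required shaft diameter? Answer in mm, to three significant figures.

σ_allow = σ_y/n = 268/2.5 = 107.2 MPa.
For a solid shaft σ_b = 32M/(πd³) and τ = 16T/(πd³), so the von Mises stress is σ' = (16/πd³)·√(4M²+3T²).
√(4M²+3T²) = √(4×(303000)² + 3×(719000)²) = 1.385×10^6 N·mm.
d³ = 16×1.385×10^6/(π×107.2) = 65800 mm³.
d = 40.37 mm.

d = 40.4 mm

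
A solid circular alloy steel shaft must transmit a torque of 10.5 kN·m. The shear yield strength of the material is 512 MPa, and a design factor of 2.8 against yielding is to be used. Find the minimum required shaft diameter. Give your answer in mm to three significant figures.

Allowable shear stress τ_allow = 512/2.8 = 182.9 MPa.
For a solid shaft τ = 16T/(πd³), so d³ = 16T/(π τ_allow) = 16×1.0500×10^7/(π×182.9) = 292400 mm³.
d = (292400)^(1/3) = 66.38 mm.

d = 66.4 mm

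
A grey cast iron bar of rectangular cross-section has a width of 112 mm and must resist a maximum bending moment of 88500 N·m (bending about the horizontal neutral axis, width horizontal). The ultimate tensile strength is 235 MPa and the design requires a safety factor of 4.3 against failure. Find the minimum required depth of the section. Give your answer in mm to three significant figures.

σ_allow = 235/4.3 = 54.65 MPa.
For a rectangular section σ = 6M/(bh²), so h² = 6M/(b σ_allow) = 6×8.8500×10^7/(112×54.65) = 86750 mm².
h = 294.5 mm.

h = 295 mm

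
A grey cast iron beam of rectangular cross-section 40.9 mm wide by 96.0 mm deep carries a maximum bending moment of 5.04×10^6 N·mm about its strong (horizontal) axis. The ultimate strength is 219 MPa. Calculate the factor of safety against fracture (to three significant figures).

n = 2.73

Section modulus S = bh²/6 = 40.9×96.0²/6 = 62820 mm³.
σ = M/S = 5040000/62820 = 80.23 MPa.
n = 219/80.23 = 2.730.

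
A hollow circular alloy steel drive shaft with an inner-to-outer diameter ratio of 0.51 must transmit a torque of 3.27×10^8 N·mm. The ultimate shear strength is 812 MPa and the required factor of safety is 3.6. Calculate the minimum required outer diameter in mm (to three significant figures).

τ_allow = 812/3.6 = 225.6 MPa.
For a hollow shaft τ = 16T/[πd_o³(1−k⁴)] with k = 0.51, so 1−k⁴ = 0.9323.
d_o³ = 16T/[π τ_allow (1−k⁴)] = 16×3.2700×10^8/(π×225.6×0.9323) = 7.919×10^6 mm³.
d_o = 199.3 mm.

d_o = 199 mm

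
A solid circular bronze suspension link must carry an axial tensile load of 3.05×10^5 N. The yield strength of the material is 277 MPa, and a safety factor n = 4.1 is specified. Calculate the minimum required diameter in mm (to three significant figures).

d = 75.8 mm

Allowable stress σ_allow = 277/4.1 = 67.56 MPa.
Required area A = F/σ_allow = 305000/67.56 = 4514 mm².
A = πd²/4 → d = √(4A/π) = 75.82 mm.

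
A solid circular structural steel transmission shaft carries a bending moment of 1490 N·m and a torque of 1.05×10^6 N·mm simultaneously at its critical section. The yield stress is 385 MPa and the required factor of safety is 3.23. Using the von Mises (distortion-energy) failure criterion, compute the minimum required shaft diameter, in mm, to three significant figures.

d = 53.0 mm

σ_allow = σ_y/n = 385/3.23 = 119.2 MPa.
For a solid shaft σ_b = 32M/(πd³) and τ = 16T/(πd³), so the von Mises stress is σ' = (16/πd³)·√(4M²+3T²).
√(4M²+3T²) = √(4×(1.490×10^6)² + 3×(1.050×10^6)²) = 3.491×10^6 N·mm.
d³ = 16×3.491×10^6/(π×119.2) = 149200 mm³.
d = 53.03 mm.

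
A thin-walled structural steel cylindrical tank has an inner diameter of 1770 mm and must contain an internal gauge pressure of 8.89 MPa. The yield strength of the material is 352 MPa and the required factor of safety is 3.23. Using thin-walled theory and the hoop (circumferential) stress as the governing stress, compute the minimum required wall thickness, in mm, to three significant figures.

t = 72.2 mm

σ_allow = 352/3.23 = 109.0 MPa.
Hoop stress σ_h = pD/(2t), so t = pD/(2σ_allow) = 8.89×1770/(2×109.0) = 72.19 mm.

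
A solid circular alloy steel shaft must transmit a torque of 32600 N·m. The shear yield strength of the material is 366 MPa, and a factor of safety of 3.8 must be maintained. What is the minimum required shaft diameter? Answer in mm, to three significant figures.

d = 120 mm

Allowable shear stress τ_allow = 366/3.8 = 96.32 MPa.
For a solid shaft τ = 16T/(πd³), so d³ = 16T/(π τ_allow) = 16×3.2600×10^7/(π×96.32) = 1.724×10^6 mm³.
d = (1.724×10^6)^(1/3) = 119.9 mm.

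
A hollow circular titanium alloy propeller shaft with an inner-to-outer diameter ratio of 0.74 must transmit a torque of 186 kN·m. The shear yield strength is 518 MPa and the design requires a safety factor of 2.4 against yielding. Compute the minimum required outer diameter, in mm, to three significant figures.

τ_allow = 518/2.4 = 215.8 MPa.
For a hollow shaft τ = 16T/[πd_o³(1−k⁴)] with k = 0.74, so 1−k⁴ = 0.7001.
d_o³ = 16T/[π τ_allow (1−k⁴)] = 16×1.8600×10^8/(π×215.8×0.7001) = 6.269×10^6 mm³.
d_o = 184.4 mm.

d_o = 184 mm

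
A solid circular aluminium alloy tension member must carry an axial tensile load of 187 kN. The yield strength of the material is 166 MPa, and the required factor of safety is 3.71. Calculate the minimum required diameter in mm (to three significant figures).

d = 72.9 mm

Allowable stress σ_allow = 166/3.71 = 44.74 MPa.
Required area A = F/σ_allow = 187000/44.74 = 4179 mm².
A = πd²/4 → d = √(4A/π) = 72.95 mm.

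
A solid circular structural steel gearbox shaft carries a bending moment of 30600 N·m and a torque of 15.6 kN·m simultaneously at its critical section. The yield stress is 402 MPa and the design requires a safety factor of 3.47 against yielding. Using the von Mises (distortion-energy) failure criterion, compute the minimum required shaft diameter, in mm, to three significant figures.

d = 143 mm

σ_allow = σ_y/n = 402/3.47 = 115.9 MPa.
For a solid shaft σ_b = 32M/(πd³) and τ = 16T/(πd³), so the von Mises stress is σ' = (16/πd³)·√(4M²+3T²).
√(4M²+3T²) = √(4×(3.060×10^7)² + 3×(1.560×10^7)²) = 6.690×10^7 N·mm.
d³ = 16×6.690×10^7/(π×115.9) = 2.941×10^6 mm³.
d = 143.3 mm.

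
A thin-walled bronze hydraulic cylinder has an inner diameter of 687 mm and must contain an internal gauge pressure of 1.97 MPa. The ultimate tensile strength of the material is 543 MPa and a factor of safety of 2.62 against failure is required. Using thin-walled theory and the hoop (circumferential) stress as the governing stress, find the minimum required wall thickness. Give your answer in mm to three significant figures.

t = 3.27 mm

σ_allow = 543/2.62 = 207.3 MPa.
Hoop stress σ_h = pD/(2t), so t = pD/(2σ_allow) = 1.97×687/(2×207.3) = 3.265 mm.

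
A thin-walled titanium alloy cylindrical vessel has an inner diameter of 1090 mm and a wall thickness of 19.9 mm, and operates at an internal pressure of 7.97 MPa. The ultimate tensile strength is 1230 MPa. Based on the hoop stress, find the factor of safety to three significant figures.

σ_h = pD/(2t) = 7.97×1090/(2×19.9) = 218.3 MPa.
n = 1230/218.3 = 5.635.

n = 5.64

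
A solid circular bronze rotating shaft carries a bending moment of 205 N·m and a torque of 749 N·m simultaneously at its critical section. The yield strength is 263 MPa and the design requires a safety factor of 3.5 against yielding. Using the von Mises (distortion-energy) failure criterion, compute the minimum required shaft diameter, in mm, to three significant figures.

d = 45.2 mm

σ_allow = σ_y/n = 263/3.5 = 75.14 MPa.
For a solid shaft σ_b = 32M/(πd³) and τ = 16T/(πd³), so the von Mises stress is σ' = (16/πd³)·√(4M²+3T²).
√(4M²+3T²) = √(4×(205000)² + 3×(749000)²) = 1.361×10^6 N·mm.
d³ = 16×1.361×10^6/(π×75.14) = 92210 mm³.
d = 45.18 mm.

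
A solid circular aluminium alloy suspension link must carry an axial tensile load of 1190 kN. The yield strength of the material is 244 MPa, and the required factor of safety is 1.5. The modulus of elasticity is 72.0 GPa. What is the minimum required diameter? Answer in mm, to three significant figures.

d = 96.5 mm

Allowable stress σ_allow = 244/1.5 = 162.7 MPa.
Required area A = F/σ_allow = 1190000/162.7 = 7316 mm².
A = πd²/4 → d = √(4A/π) = 96.51 mm.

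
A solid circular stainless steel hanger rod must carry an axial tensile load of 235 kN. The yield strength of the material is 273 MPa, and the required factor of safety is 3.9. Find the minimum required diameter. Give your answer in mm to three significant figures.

d = 65.4 mm

Allowable stress σ_allow = 273/3.9 = 70.00 MPa.
Required area A = F/σ_allow = 235000/70.00 = 3357 mm².
A = πd²/4 → d = √(4A/π) = 65.38 mm.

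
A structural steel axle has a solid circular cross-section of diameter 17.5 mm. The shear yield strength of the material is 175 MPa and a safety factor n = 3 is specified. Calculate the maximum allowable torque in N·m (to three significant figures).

T_allow = 61.4 N·m

τ_allow = 175/3 = 58.33 MPa.
For a solid shaft T_allow = τ_allow·πd³/16; πd³/16 = π×17.5³/16 = 1052 mm³.
T_allow = 58.33×1052 = 61380 N·mm = 61.38 N·m.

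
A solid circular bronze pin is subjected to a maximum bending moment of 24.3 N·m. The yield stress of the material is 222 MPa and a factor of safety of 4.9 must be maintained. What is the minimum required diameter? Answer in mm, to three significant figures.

σ_allow = 222/4.9 = 45.31 MPa.
For a solid circular section σ = 32M/(πd³), so d³ = 32M/(π σ_allow) = 32×24300/(π×45.31) = 5463 mm³.
d = 17.61 mm.

d = 17.6 mm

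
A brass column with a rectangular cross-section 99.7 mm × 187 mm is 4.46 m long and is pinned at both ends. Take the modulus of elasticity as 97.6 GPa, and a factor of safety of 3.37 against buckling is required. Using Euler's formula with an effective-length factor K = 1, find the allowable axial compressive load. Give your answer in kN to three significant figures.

P_allow = 222 kN

Buckling occurs about the weak axis: I_min = h·b³/12 = 187×99.7³/12 = 1.544×10^7 mm⁴ (b = 99.7 mm is the smaller dimension).
Effective length L_e = KL = 1×4.46 m = 4460 mm.
Euler critical load P_cr = π²EI/L_e² = π²×97600×1.544×10^7/4460² = 747900 N.
P_allow = P_cr/n = 747900/3.37 = 221900 N.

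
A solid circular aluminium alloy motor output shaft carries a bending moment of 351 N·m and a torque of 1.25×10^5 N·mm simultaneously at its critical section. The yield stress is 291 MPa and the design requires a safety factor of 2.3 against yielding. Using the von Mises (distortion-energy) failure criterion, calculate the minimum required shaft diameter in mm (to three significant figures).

d = 30.9 mm

σ_allow = σ_y/n = 291/2.3 = 126.5 MPa.
For a solid shaft σ_b = 32M/(πd³) and τ = 16T/(πd³), so the von Mises stress is σ' = (16/πd³)·√(4M²+3T²).
√(4M²+3T²) = √(4×(351000)² + 3×(125000)²) = 734600 N·mm.
d³ = 16×734600/(π×126.5) = 29570 mm³.
d = 30.92 mm.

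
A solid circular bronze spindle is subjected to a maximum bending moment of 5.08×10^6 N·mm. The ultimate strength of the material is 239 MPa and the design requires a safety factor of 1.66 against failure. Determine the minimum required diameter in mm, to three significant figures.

d = 71.1 mm

σ_allow = 239/1.66 = 144.0 MPa.
For a solid circular section σ = 32M/(πd³), so d³ = 32M/(π σ_allow) = 32×5080000/(π×144.0) = 359400 mm³.
d = 71.10 mm.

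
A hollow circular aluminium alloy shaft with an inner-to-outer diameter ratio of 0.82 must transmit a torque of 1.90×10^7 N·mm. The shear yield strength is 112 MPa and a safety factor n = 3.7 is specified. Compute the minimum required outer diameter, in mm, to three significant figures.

τ_allow = 112/3.7 = 30.27 MPa.
For a hollow shaft τ = 16T/[πd_o³(1−k⁴)] with k = 0.82, so 1−k⁴ = 0.5479.
d_o³ = 16T/[π τ_allow (1−k⁴)] = 16×1.9000×10^7/(π×30.27×0.5479) = 5.835×10^6 mm³.
d_o = 180.0 mm.

d_o = 180 mm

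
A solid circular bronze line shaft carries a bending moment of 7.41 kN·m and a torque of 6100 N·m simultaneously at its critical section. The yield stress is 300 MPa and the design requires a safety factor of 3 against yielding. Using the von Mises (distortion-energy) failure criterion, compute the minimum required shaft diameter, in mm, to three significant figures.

σ_allow = σ_y/n = 300/3 = 100.0 MPa.
For a solid shaft σ_b = 32M/(πd³) and τ = 16T/(πd³), so the von Mises stress is σ' = (16/πd³)·√(4M²+3T²).
√(4M²+3T²) = √(4×(7.410×10^6)² + 3×(6.100×10^6)²) = 1.820×10^7 N·mm.
d³ = 16×1.820×10^7/(π×100.0) = 926900 mm³.
d = 97.50 mm.

d = 97.5 mm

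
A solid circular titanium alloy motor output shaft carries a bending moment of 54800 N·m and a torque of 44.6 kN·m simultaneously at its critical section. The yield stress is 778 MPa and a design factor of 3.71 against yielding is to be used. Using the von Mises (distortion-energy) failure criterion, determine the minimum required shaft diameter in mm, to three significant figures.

σ_allow = σ_y/n = 778/3.71 = 209.7 MPa.
For a solid shaft σ_b = 32M/(πd³) and τ = 16T/(πd³), so the von Mises stress is σ' = (16/πd³)·√(4M²+3T²).
√(4M²+3T²) = √(4×(5.480×10^7)² + 3×(4.460×10^7)²) = 1.341×10^8 N·mm.
d³ = 16×1.341×10^8/(π×209.7) = 3.257×10^6 mm³.
d = 148.2 mm.

d = 148 mm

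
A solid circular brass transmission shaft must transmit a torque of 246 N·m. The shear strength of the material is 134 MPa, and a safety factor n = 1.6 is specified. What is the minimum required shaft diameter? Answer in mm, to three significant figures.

Allowable shear stress τ_allow = 134/1.6 = 83.75 MPa.
For a solid shaft τ = 16T/(πd³), so d³ = 16T/(π τ_allow) = 16×246000/(π×83.75) = 14960 mm³.
d = (14960)^(1/3) = 24.64 mm.

d = 24.6 mm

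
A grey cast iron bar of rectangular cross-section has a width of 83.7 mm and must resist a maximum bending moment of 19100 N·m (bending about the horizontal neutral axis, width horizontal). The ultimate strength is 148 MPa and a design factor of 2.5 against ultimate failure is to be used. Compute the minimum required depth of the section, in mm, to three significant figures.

σ_allow = 148/2.5 = 59.20 MPa.
For a rectangular section σ = 6M/(bh²), so h² = 6M/(b σ_allow) = 6×1.9100×10^7/(83.7×59.20) = 23130 mm².
h = 152.1 mm.

h = 152 mm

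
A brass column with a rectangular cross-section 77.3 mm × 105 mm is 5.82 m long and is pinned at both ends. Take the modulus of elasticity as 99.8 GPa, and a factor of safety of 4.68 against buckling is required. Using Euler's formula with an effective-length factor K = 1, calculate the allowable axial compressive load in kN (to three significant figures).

Buckling occurs about the weak axis: I_min = h·b³/12 = 105×77.3³/12 = 4.042×10^6 mm⁴ (b = 77.3 mm is the smaller dimension).
Effective length L_e = KL = 1×5.82 m = 5820 mm.
Euler critical load P_cr = π²EI/L_e² = π²×99800×4.042×10^6/5820² = 117500 N.
P_allow = P_cr/n = 117500/4.68 = 25110 N.

P_allow = 25.1 kN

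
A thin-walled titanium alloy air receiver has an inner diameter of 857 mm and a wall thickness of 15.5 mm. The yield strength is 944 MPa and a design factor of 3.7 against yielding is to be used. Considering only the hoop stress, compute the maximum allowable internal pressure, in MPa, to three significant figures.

σ_allow = 944/3.7 = 255.1 MPa.
σ_h = pD/(2t) → p_allow = 2σ_allow t/D = 2×255.1×15.5/857 = 9.229 MPa.

p_allow = 9.23 MPa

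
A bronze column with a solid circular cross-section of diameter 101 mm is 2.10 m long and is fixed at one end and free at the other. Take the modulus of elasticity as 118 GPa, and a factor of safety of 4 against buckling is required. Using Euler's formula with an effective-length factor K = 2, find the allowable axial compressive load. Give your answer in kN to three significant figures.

I = πd⁴/64 = π×101⁴/64 = 5.108×10^6 mm⁴.
Effective length L_e = KL = 2×2.10 m = 4200 mm.
Euler critical load P_cr = π²EI/L_e² = π²×118000×5.108×10^6/4200² = 337200 N.
P_allow = P_cr/n = 337200/4 = 84310 N.

P_allow = 84.3 kN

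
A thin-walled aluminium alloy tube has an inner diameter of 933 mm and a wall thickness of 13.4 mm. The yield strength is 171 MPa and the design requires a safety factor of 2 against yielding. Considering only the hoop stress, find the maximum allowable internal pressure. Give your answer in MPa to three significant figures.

σ_allow = 171/2 = 85.50 MPa.
σ_h = pD/(2t) → p_allow = 2σ_allow t/D = 2×85.50×13.4/933 = 2.456 MPa.

p_allow = 2.46 MPa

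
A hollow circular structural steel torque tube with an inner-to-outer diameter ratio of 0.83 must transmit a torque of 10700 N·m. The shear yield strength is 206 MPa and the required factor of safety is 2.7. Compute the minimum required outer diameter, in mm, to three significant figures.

d_o = 111 mm

τ_allow = 206/2.7 = 76.30 MPa.
For a hollow shaft τ = 16T/[πd_o³(1−k⁴)] with k = 0.83, so 1−k⁴ = 0.5254.
d_o³ = 16T/[π τ_allow (1−k⁴)] = 16×1.0700×10^7/(π×76.30×0.5254) = 1.359×10^6 mm³.
d_o = 110.8 mm.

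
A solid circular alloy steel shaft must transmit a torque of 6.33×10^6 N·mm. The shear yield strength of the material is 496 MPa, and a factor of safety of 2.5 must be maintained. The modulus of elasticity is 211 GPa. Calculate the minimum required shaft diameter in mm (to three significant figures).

d = 54.6 mm

Allowable shear stress τ_allow = 496/2.5 = 198.4 MPa.
For a solid shaft τ = 16T/(πd³), so d³ = 16T/(π τ_allow) = 16×6330000/(π×198.4) = 162500 mm³.
d = (162500)^(1/3) = 54.57 mm.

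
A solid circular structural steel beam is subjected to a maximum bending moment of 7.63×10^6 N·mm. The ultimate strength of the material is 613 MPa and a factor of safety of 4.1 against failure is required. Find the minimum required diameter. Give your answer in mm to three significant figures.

d = 80.4 mm

σ_allow = 613/4.1 = 149.5 MPa.
For a solid circular section σ = 32M/(πd³), so d³ = 32M/(π σ_allow) = 32×7630000/(π×149.5) = 519800 mm³.
d = 80.40 mm.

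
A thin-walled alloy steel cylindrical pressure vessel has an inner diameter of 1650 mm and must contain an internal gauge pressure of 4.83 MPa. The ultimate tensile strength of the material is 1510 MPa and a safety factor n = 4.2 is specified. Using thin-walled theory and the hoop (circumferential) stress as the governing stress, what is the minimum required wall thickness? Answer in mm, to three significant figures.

σ_allow = 1510/4.2 = 359.5 MPa.
Hoop stress σ_h = pD/(2t), so t = pD/(2σ_allow) = 4.83×1650/(2×359.5) = 11.08 mm.

t = 11.1 mm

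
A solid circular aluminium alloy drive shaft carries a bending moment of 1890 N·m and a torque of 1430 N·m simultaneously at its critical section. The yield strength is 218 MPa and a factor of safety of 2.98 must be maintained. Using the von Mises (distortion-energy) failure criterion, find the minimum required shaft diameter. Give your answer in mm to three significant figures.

d = 68.0 mm

σ_allow = σ_y/n = 218/2.98 = 73.15 MPa.
For a solid shaft σ_b = 32M/(πd³) and τ = 16T/(πd³), so the von Mises stress is σ' = (16/πd³)·√(4M²+3T²).
√(4M²+3T²) = √(4×(1.890×10^6)² + 3×(1.430×10^6)²) = 4.519×10^6 N·mm.
d³ = 16×4.519×10^6/(π×73.15) = 314600 mm³.
d = 68.01 mm.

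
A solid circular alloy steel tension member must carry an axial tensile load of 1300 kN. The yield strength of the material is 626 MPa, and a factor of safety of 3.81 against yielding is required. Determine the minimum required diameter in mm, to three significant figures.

d = 100 mm

Allowable stress σ_allow = 626/3.81 = 164.3 MPa.
Required area A = F/σ_allow = 1300000/164.3 = 7912 mm².
A = πd²/4 → d = √(4A/π) = 100.4 mm.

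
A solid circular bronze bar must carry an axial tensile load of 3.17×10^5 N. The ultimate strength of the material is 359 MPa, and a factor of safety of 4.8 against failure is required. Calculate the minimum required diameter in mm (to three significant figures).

d = 73.5 mm

Allowable stress σ_allow = 359/4.8 = 74.79 MPa.
Required area A = F/σ_allow = 317000/74.79 = 4238 mm².
A = πd²/4 → d = √(4A/π) = 73.46 mm.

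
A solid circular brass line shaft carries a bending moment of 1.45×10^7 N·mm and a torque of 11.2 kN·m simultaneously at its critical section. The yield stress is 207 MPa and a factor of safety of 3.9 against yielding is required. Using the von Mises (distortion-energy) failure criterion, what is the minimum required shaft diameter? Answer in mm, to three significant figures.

d = 150 mm

σ_allow = σ_y/n = 207/3.9 = 53.08 MPa.
For a solid shaft σ_b = 32M/(πd³) and τ = 16T/(πd³), so the von Mises stress is σ' = (16/πd³)·√(4M²+3T²).
√(4M²+3T²) = √(4×(1.450×10^7)² + 3×(1.120×10^7)²) = 3.489×10^7 N·mm.
d³ = 16×3.489×10^7/(π×53.08) = 3.348×10^6 mm³.
d = 149.6 mm.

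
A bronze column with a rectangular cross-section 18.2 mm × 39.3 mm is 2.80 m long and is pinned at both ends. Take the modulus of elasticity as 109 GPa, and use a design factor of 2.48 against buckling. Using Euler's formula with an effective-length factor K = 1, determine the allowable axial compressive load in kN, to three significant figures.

Buckling occurs about the weak axis: I_min = h·b³/12 = 39.3×18.2³/12 = 19740 mm⁴ (b = 18.2 mm is the smaller dimension).
Effective length L_e = KL = 1×2.80 m = 2800 mm.
Euler critical load P_cr = π²EI/L_e² = π²×109000×19740/2800² = 2709 N.
P_allow = P_cr/n = 2709/2.48 = 1092 N.

P_allow = 1.09 kN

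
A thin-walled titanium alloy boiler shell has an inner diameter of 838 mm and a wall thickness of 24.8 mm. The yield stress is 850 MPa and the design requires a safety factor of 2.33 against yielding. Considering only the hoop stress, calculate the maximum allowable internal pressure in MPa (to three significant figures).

σ_allow = 850/2.33 = 364.8 MPa.
σ_h = pD/(2t) → p_allow = 2σ_allow t/D = 2×364.8×24.8/838 = 21.59 MPa.

p_allow = 21.6 MPa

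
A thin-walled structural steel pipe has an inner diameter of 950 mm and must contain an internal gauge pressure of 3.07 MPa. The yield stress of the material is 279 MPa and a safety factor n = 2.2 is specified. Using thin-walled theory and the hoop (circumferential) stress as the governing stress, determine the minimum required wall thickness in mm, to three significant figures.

t = 11.5 mm

σ_allow = 279/2.2 = 126.8 MPa.
Hoop stress σ_h = pD/(2t), so t = pD/(2σ_allow) = 3.07×950/(2×126.8) = 11.50 mm.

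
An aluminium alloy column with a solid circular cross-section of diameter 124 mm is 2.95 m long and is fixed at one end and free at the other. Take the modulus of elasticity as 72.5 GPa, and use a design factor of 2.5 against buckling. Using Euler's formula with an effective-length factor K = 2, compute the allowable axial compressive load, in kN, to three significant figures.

P_allow = 95.4 kN

I = πd⁴/64 = π×124⁴/64 = 1.161×10^7 mm⁴.
Effective length L_e = KL = 2×2.95 m = 5900 mm.
Euler critical load P_cr = π²EI/L_e² = π²×72500×1.161×10^7/5900² = 238600 N.
P_allow = P_cr/n = 238600/2.5 = 95420 N.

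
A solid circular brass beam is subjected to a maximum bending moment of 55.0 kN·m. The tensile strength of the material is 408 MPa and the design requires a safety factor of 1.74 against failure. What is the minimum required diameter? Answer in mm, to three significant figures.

σ_allow = 408/1.74 = 234.5 MPa.
For a solid circular section σ = 32M/(πd³), so d³ = 32M/(π σ_allow) = 32×5.5000×10^7/(π×234.5) = 2.389×10^6 mm³.
d = 133.7 mm.

d = 134 mm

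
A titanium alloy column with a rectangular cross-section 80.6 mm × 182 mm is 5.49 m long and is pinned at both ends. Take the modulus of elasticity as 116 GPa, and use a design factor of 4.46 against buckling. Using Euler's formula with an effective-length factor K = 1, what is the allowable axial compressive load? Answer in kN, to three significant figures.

Buckling occurs about the weak axis: I_min = h·b³/12 = 182×80.6³/12 = 7.941×10^6 mm⁴ (b = 80.6 mm is the smaller dimension).
Effective length L_e = KL = 1×5.49 m = 5490 mm.
Euler critical load P_cr = π²EI/L_e² = π²×116000×7.941×10^6/5490² = 301700 N.
P_allow = P_cr/n = 301700/4.46 = 67640 N.

P_allow = 67.6 kN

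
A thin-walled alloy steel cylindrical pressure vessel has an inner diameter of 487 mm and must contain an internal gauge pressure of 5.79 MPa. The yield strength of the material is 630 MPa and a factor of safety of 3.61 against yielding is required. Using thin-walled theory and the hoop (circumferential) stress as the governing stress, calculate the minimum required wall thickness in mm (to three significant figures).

t = 8.08 mm

σ_allow = 630/3.61 = 174.5 MPa.
Hoop stress σ_h = pD/(2t), so t = pD/(2σ_allow) = 5.79×487/(2×174.5) = 8.079 mm.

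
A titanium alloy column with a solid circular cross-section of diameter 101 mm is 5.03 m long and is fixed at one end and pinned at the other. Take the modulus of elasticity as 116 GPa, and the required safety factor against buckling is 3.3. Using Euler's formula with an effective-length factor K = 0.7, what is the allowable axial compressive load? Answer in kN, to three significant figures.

I = πd⁴/64 = π×101⁴/64 = 5.108×10^6 mm⁴.
Effective length L_e = KL = 0.7×5.03 m = 3521 mm.
Euler critical load P_cr = π²EI/L_e² = π²×116000×5.108×10^6/3521² = 471700 N.
P_allow = P_cr/n = 471700/3.3 = 142900 N.

P_allow = 143 kN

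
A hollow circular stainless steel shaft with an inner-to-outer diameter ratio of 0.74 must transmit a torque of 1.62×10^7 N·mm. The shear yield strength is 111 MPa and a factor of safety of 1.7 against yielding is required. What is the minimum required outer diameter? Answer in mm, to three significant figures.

τ_allow = 111/1.7 = 65.29 MPa.
For a hollow shaft τ = 16T/[πd_o³(1−k⁴)] with k = 0.74, so 1−k⁴ = 0.7001.
d_o³ = 16T/[π τ_allow (1−k⁴)] = 16×1.6200×10^7/(π×65.29×0.7001) = 1.805×10^6 mm³.
d_o = 121.8 mm.

d_o = 122 mm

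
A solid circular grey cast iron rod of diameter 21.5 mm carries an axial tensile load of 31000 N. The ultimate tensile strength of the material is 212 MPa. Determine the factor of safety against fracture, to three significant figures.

A = πd²/4 = 363.1 mm².
σ = F/A = 31000/363.1 = 85.39 MPa.
n = 212/85.39 = 2.483.

n = 2.48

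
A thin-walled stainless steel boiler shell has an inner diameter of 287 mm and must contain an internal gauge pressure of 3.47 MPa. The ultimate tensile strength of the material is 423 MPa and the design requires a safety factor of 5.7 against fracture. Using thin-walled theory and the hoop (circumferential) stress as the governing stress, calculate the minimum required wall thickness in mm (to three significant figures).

σ_allow = 423/5.7 = 74.21 MPa.
Hoop stress σ_h = pD/(2t), so t = pD/(2σ_allow) = 3.47×287/(2×74.21) = 6.710 mm.

t = 6.71 mm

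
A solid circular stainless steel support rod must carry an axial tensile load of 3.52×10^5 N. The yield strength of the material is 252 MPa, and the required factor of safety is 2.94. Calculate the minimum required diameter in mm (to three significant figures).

d = 72.3 mm

Allowable stress σ_allow = 252/2.94 = 85.71 MPa.
Required area A = F/σ_allow = 352000/85.71 = 4107 mm².
A = πd²/4 → d = √(4A/π) = 72.31 mm.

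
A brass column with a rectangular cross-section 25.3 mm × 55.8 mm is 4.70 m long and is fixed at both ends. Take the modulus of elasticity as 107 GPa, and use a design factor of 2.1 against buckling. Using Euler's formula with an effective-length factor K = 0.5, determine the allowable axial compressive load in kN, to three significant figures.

Buckling occurs about the weak axis: I_min = h·b³/12 = 55.8×25.3³/12 = 75300 mm⁴ (b = 25.3 mm is the smaller dimension).
Effective length L_e = KL = 0.5×4.70 m = 2350 mm.
Euler critical load P_cr = π²EI/L_e² = π²×107000×75300/2350² = 14400 N.
P_allow = P_cr/n = 14400/2.1 = 6857 N.

P_allow = 6.86 kN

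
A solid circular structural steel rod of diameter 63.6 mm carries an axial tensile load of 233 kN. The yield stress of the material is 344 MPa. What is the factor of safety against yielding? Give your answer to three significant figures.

A = πd²/4 = 3177 mm².
σ = F/A = 233000/3177 = 73.34 MPa.
n = 344/73.34 = 4.690.

n = 4.69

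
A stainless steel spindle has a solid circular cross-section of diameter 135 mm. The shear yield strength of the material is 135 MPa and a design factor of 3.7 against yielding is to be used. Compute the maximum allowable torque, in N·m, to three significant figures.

τ_allow = 135/3.7 = 36.49 MPa.
For a solid shaft T_allow = τ_allow·πd³/16; πd³/16 = π×135³/16 = 483100 mm³.
T_allow = 36.49×483100 = 1.763×10^7 N·mm = 17630 N·m.

T_allow = 17600 N·m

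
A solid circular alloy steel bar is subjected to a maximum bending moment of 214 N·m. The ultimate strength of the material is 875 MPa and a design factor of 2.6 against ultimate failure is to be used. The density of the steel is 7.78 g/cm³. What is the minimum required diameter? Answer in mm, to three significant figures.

d = 18.6 mm

σ_allow = 875/2.6 = 336.5 MPa.
For a solid circular section σ = 32M/(πd³), so d³ = 32M/(π σ_allow) = 32×214000/(π×336.5) = 6477 mm³.
d = 18.64 mm.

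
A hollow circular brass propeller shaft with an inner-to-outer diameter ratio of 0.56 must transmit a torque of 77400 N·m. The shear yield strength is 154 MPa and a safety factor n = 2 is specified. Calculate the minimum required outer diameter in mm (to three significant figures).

τ_allow = 154/2 = 77.00 MPa.
For a hollow shaft τ = 16T/[πd_o³(1−k⁴)] with k = 0.56, so 1−k⁴ = 0.9017.
d_o³ = 16T/[π τ_allow (1−k⁴)] = 16×7.7400×10^7/(π×77.00×0.9017) = 5.678×10^6 mm³.
d_o = 178.4 mm.

d_o = 178 mm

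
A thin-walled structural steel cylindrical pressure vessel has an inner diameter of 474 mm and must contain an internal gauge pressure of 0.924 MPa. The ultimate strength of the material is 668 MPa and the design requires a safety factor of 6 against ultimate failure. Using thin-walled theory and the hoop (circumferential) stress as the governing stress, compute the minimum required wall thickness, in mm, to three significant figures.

t = 1.97 mm

σ_allow = 668/6 = 111.3 MPa.
Hoop stress σ_h = pD/(2t), so t = pD/(2σ_allow) = 0.924×474/(2×111.3) = 1.967 mm.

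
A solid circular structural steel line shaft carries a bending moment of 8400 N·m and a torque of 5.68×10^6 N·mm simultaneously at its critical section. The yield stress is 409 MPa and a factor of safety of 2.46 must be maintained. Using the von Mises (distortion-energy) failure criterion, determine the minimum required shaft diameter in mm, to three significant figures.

d = 84.2 mm

σ_allow = σ_y/n = 409/2.46 = 166.3 MPa.
For a solid shaft σ_b = 32M/(πd³) and τ = 16T/(πd³), so the von Mises stress is σ' = (16/πd³)·√(4M²+3T²).
√(4M²+3T²) = √(4×(8.400×10^6)² + 3×(5.680×10^6)²) = 1.947×10^7 N·mm.
d³ = 16×1.947×10^7/(π×166.3) = 596400 mm³.
d = 84.17 mm.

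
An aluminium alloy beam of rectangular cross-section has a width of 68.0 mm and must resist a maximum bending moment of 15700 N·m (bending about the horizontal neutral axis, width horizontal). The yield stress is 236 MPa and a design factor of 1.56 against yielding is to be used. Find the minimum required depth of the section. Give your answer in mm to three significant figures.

σ_allow = 236/1.56 = 151.3 MPa.
For a rectangular section σ = 6M/(bh²), so h² = 6M/(b σ_allow) = 6×1.5700×10^7/(68.0×151.3) = 9157 mm².
h = 95.69 mm.

h = 95.7 mm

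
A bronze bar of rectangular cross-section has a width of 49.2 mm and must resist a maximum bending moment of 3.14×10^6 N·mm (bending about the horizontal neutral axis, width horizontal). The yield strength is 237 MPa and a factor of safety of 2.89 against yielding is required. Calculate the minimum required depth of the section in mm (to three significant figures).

h = 68.3 mm

σ_allow = 237/2.89 = 82.01 MPa.
For a rectangular section σ = 6M/(bh²), so h² = 6M/(b σ_allow) = 6×3140000/(49.2×82.01) = 4669 mm².
h = 68.33 mm.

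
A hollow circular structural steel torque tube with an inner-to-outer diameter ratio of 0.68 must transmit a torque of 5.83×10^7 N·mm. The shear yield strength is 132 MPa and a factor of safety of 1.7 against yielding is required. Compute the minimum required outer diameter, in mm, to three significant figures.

τ_allow = 132/1.7 = 77.65 MPa.
For a hollow shaft τ = 16T/[πd_o³(1−k⁴)] with k = 0.68, so 1−k⁴ = 0.7862.
d_o³ = 16T/[π τ_allow (1−k⁴)] = 16×5.8300×10^7/(π×77.65×0.7862) = 4.864×10^6 mm³.
d_o = 169.4 mm.

d_o = 169 mm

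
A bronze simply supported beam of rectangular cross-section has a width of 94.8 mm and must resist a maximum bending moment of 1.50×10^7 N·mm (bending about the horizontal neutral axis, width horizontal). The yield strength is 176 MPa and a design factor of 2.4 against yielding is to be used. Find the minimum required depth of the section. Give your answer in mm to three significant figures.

σ_allow = 176/2.4 = 73.33 MPa.
For a rectangular section σ = 6M/(bh²), so h² = 6M/(b σ_allow) = 6×1.5000×10^7/(94.8×73.33) = 12950 mm².
h = 113.8 mm.

h = 114 mm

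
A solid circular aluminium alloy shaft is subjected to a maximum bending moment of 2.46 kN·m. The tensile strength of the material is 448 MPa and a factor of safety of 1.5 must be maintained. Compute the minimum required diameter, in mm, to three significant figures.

d = 43.8 mm

σ_allow = 448/1.5 = 298.7 MPa.
For a solid circular section σ = 32M/(πd³), so d³ = 32M/(π σ_allow) = 32×2460000/(π×298.7) = 83900 mm³.
d = 43.78 mm.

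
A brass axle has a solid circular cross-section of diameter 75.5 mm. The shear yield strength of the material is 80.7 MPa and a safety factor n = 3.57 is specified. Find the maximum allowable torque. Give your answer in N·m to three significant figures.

τ_allow = 80.7/3.57 = 22.61 MPa.
For a solid shaft T_allow = τ_allow·πd³/16; πd³/16 = π×75.5³/16 = 84500 mm³.
T_allow = 22.61×84500 = 1.910×10^6 N·mm = 1910 N·m.

T_allow = 1910 N·m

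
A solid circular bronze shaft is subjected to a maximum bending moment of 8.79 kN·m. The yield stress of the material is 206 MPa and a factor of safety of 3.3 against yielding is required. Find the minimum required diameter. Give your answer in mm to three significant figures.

σ_allow = 206/3.3 = 62.42 MPa.
For a solid circular section σ = 32M/(πd³), so d³ = 32M/(π σ_allow) = 32×8790000/(π×62.42) = 1.434×10^6 mm³.
d = 112.8 mm.

d = 113 mm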